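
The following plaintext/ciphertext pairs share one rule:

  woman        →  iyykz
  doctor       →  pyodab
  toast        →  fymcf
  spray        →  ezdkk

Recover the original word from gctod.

Shifts by position in woman: pos 0: w→i (+12), pos 1: o→y (+10), pos 2: m→y (+12), pos 3: a→k (+10) — repeating every 2. A repeating key of period 2 is used — shifts +12, +10 over and over.
Decoding gctod: g−12=u, c−10=s, t−12=h, o−10=e, d−12=r.

usher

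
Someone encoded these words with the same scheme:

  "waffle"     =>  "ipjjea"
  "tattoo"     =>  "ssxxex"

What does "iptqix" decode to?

Read the word backwards and shift each letter +4.
Undoing it on iptqix: shift back: i−4=e, p−4=l, t−4=p, q−4=m, i−4=e, x−4=t → elpmet; then reverse → temple.

temple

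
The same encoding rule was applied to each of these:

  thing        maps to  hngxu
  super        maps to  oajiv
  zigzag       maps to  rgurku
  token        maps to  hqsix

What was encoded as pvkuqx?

dragon

t(19)→h(7) and h(7)→n(13) fit y≡19x+10 (mod 26); the inverse of 19 mod 26 is 11. Each letter's alphabet position (a=0..z=25) is mapped through 19·x+10 mod 26 — an affine cipher.
Decoding pvkuqx: p(15)→11·(15−10)≡3=d; v(21)→11·(21−10)≡17=r; k(10)→11·(10−10)≡0=a; u(20)→11·(20−10)≡6=g; q(16)→11·(16−10)≡14=o; x(23)→11·(23−10)≡13=n (all mod 26).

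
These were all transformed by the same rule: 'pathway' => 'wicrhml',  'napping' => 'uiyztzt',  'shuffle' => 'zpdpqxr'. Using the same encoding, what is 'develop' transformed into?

The shift increases by 1 at each position, starting from +7: 7, 8, 9, ….
For develop: d+7=k, e+8=m, v+9=e, e+10=o, l+11=w, o+12=a, p+13=c.

kmeowac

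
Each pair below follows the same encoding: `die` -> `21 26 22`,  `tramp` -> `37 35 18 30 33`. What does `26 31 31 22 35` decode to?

inner

d is letter #4 and maps to 21: an offset of 17. Letters become their 1-based position plus 17 (so a→18, b→19, …).
Reversing it on 26 31 31 22 35: 26→(26−17)÷1=9=i, 31→(31−17)÷1=14=n, 31→(31−17)÷1=14=n, 22→(22−17)÷1=5=e, 35→(35−17)÷1=18=r.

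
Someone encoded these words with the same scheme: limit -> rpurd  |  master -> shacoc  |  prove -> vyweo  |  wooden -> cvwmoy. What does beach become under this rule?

hlilr

In limit: l→r is +6, i→p is +7, m→u is +8, i→r is +9 — the shift increases by 1 each position. The shift increases by 1 at each position, starting from +6: 6, 7, 8, ….
Applying it to beach: b+6=h, e+7=l, a+8=i, c+9=l, h+10=r.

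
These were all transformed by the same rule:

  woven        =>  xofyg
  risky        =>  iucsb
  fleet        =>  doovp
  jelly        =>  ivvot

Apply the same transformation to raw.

The word is reversed, then every letter is shifted forward by 10.
On raw: reverse → war; then shift: w+10=g, a+10=k, r+10=b.

gkb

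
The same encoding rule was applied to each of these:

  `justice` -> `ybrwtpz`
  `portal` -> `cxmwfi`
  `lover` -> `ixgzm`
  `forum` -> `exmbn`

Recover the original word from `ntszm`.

Each letter's alphabet position (a=0..z=25) is mapped through 5·x+5 mod 26 — an affine cipher.
Reversing it on ntszm: n(13)→21·(13−5)≡12=m; t(19)→21·(19−5)≡8=i; s(18)→21·(18−5)≡13=n; z(25)→21·(25−5)≡4=e; m(12)→21·(12−5)≡17=r (all mod 26).

miner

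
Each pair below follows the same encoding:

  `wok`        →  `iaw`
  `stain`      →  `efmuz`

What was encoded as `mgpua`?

audio

Compare letters: w→i is +12, o→a is +12, k→w is +12 — a constant shift. It's a constant shift of +12 (ROT12).
Reversing it on mgpua: m−12=a, g−12=u, p−12=d, u−12=i, a−12=o.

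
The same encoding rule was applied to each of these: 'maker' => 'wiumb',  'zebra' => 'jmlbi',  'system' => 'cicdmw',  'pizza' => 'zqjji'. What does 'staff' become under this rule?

The shift depends on letter class: consonant m→w is +10, but vowel a→i is +8. Two shifts are in play — +8 for a/e/i/o/u, +10 for every other letter.
On staff: s(cons)+10=c, t(cons)+10=d, a(vowel)+8=i, f(cons)+10=p, f(cons)+10=p.

cdipp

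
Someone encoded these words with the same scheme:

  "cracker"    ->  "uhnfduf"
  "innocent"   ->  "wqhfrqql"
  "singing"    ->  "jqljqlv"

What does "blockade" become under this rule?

hgdnfroe

The output letters match the input read backwards, each shifted +3: cracker reversed is rekcarc. Read the word backwards and shift each letter +3.
Applying it to blockade: reverse → edakcolb; then shift: e+3=h, d+3=g, a+3=d, k+3=n, c+3=f, o+3=r, l+3=o, b+3=e.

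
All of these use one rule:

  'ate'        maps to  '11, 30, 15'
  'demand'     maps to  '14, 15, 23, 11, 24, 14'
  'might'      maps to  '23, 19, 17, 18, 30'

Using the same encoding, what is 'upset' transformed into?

31, 26, 29, 15, 30

a is letter #1 and maps to 11: an offset of 10. Each letter is replaced by its alphabet position (a=1..z=26) + 10.
For upset: u=21→31, p=16→26, s=19→29, e=5→15, t=20→30.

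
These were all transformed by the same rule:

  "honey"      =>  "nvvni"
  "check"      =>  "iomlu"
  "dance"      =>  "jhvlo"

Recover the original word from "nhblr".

hatch

In honey: h→n is +6, o→v is +7, n→v is +8, e→n is +9 — the shift increases by 1 each position. Letter i (0-indexed) is shifted by i+6, so successive shifts are 6, 7, 8, ….
Decoding nhblr: n−6=h, h−7=a, b−8=t, l−9=c, r−10=h.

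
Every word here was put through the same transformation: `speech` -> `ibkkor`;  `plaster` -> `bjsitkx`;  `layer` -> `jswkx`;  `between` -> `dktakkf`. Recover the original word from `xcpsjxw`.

This is an affine cipher: with a=0,…,z=25, each position x becomes (11x+18) mod 26.
Undoing it on xcpsjxw: x(23)→19·(23−18)≡17=r; c(2)→19·(2−18)≡8=i; p(15)→19·(15−18)≡21=v; s(18)→19·(18−18)≡0=a; j(9)→19·(9−18)≡11=l; x(23)→19·(23−18)≡17=r; w(22)→19·(22−18)≡24=y (all mod 26).

rivalry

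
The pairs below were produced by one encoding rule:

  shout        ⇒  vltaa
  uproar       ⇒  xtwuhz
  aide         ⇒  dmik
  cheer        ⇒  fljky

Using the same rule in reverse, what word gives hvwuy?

error

In shout: s→v is +3, h→l is +4, o→t is +5, u→a is +6 — the shift increases by 1 each position. The shift increases by 1 at each position, starting from +3: 3, 4, 5, ….
Reversing it on hvwuy: h−3=e, v−4=r, w−5=r, u−6=o, y−7=r.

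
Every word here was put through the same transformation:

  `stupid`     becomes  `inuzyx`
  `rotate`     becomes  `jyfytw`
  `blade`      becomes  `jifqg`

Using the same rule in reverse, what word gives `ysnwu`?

print

The output letters match the input read backwards, each shifted +5: stupid reversed is diputs. The word is reversed, then every letter is shifted forward by 5.
Decoding ysnwu: shift back: y−5=t, s−5=n, n−5=i, w−5=r, u−5=p → tnirp; then reverse → print.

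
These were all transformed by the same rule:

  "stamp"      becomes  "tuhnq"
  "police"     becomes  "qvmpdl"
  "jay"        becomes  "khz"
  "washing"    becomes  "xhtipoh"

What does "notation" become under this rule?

The shift depends on letter class: consonant s→t is +1, but vowel a→h is +7. The rule splits by letter class: vowels +7, consonants +1.
On notation: n(cons)+1=o, o(vowel)+7=v, t(cons)+1=u, a(vowel)+7=h, t(cons)+1=u, i(vowel)+7=p, o(vowel)+7=v, n(cons)+1=o.

ovuhupvo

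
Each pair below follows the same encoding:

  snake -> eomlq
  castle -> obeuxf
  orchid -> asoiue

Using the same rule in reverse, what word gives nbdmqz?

Shifts by position in snake: pos 0: s→e (+12), pos 1: n→o (+1), pos 2: a→m (+12), pos 3: k→l (+1) — repeating every 2. A repeating key of period 2 is used — shifts +12, +1 over and over.
Reversing it on nbdmqz: n−12=b, b−1=a, d−12=r, m−1=l, q−12=e, z−1=y.

barley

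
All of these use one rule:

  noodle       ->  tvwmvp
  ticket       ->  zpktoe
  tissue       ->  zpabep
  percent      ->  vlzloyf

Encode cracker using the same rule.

iyilupd

The shift increases by 1 at each position, starting from +6: 6, 7, 8, ….
Applying it to cracker: c+6=i, r+7=y, a+8=i, c+9=l, k+10=u, e+11=p, r+12=d.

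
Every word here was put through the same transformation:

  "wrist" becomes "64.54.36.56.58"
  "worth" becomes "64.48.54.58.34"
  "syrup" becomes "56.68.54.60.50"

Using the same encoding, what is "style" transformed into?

56.58.68.42.28

The formula is n = 2×(alphabet index, a=1) + 18.
For style: s=19→56, t=20→58, y=25→68, l=12→42, e=5→28.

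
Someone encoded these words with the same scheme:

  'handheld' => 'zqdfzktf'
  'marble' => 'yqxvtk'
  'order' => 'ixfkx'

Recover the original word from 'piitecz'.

foolish

Treating letters as 0–25, the rule is x ↦ 5x + 16 (mod 26).
Decoding piitecz: p(15)→21·(15−16)≡5=f; i(8)→21·(8−16)≡14=o; i(8)→21·(8−16)≡14=o; t(19)→21·(19−16)≡11=l; e(4)→21·(4−16)≡8=i; c(2)→21·(2−16)≡18=s; z(25)→21·(25−16)≡7=h (all mod 26).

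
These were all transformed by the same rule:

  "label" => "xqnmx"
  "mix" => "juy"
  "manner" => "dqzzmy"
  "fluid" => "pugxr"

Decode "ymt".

The output letters match the input read backwards, each shifted +12: label reversed is lebal. The word is reversed, then every letter is shifted forward by 12.
Decoding ymt: shift back: y−12=m, m−12=a, t−12=h → mah; then reverse → ham.

ham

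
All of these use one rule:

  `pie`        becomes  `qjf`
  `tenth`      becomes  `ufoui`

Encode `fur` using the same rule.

gvs

Compare letters: p→q is +1, i→j is +1, e→f is +1 — a constant shift. Every letter moves 1 place later in the alphabet, wrapping around z→a.
For fur: f+1=g, u+1=v, r+1=s.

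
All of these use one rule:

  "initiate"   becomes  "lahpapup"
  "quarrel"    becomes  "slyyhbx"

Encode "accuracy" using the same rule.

fjhybjjh

The output letters match the input read backwards, each shifted +7: initiate reversed is etaitini. Two steps: reverse the string, then apply a Caesar shift of +7.
On accuracy: reverse → ycarucca; then shift: y+7=f, c+7=j, a+7=h, r+7=y, u+7=b, c+7=j, c+7=j, a+7=h.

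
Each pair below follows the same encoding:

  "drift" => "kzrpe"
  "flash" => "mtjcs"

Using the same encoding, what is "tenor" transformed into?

The shift increases by 1 at each position, starting from +7: 7, 8, 9, ….
On tenor: t+7=a, e+8=m, n+9=w, o+10=y, r+11=c.

amwyc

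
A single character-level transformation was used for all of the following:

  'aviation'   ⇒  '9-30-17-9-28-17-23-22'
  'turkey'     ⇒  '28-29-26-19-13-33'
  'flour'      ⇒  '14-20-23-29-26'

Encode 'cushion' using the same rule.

11-29-27-16-17-23-22

a is letter #1 and maps to 9: an offset of 8. The number is (letter's place in the alphabet, a=1) + 8.
For cushion: c=3→11, u=21→29, s=19→27, h=8→16, i=9→17, o=15→23, n=14→22.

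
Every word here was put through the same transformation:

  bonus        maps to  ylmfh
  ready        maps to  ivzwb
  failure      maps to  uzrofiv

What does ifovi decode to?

ruler

Each pair mirrors across the alphabet (b↔y, o↔l, n↔m): positions sum to 25. Each letter is replaced by its mirror in the alphabet: a↔z, b↔y, c↔x, and so on (the Atbash cipher).
Undoing it on ifovi: i↔r, f↔u, o↔l, v↔e, i↔r.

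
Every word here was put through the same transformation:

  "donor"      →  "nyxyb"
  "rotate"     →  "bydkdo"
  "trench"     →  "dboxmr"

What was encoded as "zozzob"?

Compare letters: d→n is +10, o→y is +10, n→x is +10 — a constant shift. Each letter is shifted forward by 10 in the alphabet (a Caesar shift of +10).
Reversing it on zozzob: z−10=p, o−10=e, z−10=p, z−10=p, o−10=e, b−10=r.

pepper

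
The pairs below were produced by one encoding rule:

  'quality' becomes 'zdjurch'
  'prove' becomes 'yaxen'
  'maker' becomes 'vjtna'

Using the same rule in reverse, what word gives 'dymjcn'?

update

Each letter is shifted forward by 9 in the alphabet (a Caesar shift of +9).
Decoding dymjcn: d−9=u, y−9=p, m−9=d, j−9=a, c−9=t, n−9=e.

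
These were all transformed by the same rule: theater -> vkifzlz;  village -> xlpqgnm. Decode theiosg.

In theater: t→v is +2, h→k is +3, e→i is +4, a→f is +5 — the shift increases by 1 each position. The shift increases by 1 at each position, starting from +2: 2, 3, 4, ….
Decoding theiosg: t−2=r, h−3=e, e−4=a, i−5=d, o−6=i, s−7=l, g−8=y.

readily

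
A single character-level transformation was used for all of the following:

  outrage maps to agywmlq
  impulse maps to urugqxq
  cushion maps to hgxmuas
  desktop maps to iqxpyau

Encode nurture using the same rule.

sgwygwq

The shift depends on letter class: consonant t→y is +5, but vowel o→a is +12. Two shifts are in play — +12 for a/e/i/o/u, +5 for every other letter.
For nurture: n(cons)+5=s, u(vowel)+12=g, r(cons)+5=w, t(cons)+5=y, u(vowel)+12=g, r(cons)+5=w, e(vowel)+12=q.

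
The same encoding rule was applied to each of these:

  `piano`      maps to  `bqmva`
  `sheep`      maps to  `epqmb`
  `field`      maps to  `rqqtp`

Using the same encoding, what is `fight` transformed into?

Shifts by position in piano: pos 0: p→b (+12), pos 1: i→q (+8), pos 2: a→m (+12), pos 3: n→v (+8) — repeating every 2. It's a Vigenère-style cipher with numeric key [12,8]: position i shifts by key[i mod 2].
On fight: f+12=r, i+8=q, g+12=s, h+8=p, t+12=f.

rqspf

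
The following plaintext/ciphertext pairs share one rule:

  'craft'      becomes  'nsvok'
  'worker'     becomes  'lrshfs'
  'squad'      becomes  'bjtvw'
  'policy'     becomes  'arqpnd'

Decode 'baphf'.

c(2)→n(13) and r(17)→s(18) fit y≡9x+21 (mod 26); the inverse of 9 mod 26 is 3. Treating letters as 0–25, the rule is x ↦ 9x + 21 (mod 26).
Undoing it on baphf: b(1)→3·(1−21)≡18=s; a(0)→3·(0−21)≡15=p; p(15)→3·(15−21)≡8=i; h(7)→3·(7−21)≡10=k; f(5)→3·(5−21)≡4=e (all mod 26).

spike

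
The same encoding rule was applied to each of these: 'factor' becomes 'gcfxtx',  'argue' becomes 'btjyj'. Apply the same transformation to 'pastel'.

In factor: f→g is +1, a→c is +2, c→f is +3, t→x is +4 — the shift increases by 1 each position. The shift increases by 1 at each position, starting from +1: 1, 2, 3, ….
Applying it to pastel: p+1=q, a+2=c, s+3=v, t+4=x, e+5=j, l+6=r.

qcvxjr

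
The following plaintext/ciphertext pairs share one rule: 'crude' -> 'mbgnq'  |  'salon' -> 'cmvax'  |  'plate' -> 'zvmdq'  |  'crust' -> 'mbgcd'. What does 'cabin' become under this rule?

mmlux

The shift depends on letter class: consonant c→m is +10, but vowel u→g is +12. The rule splits by letter class: vowels +12, consonants +10.
On cabin: c(cons)+10=m, a(vowel)+12=m, b(cons)+10=l, i(vowel)+12=u, n(cons)+10=x.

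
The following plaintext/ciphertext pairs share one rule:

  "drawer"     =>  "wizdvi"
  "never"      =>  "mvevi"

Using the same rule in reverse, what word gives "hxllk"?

Letters are reflected about the middle of the alphabet (position → 25−position): Atbash.
Undoing it on hxllk: h↔s, x↔c, l↔o, l↔o, k↔p.

scoop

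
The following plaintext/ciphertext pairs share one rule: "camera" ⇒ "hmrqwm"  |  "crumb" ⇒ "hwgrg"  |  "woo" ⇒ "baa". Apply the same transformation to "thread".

The shift depends on letter class: consonant c→h is +5, but vowel a→m is +12. The rule splits by letter class: vowels +12, consonants +5.
On thread: t(cons)+5=y, h(cons)+5=m, r(cons)+5=w, e(vowel)+12=q, a(vowel)+12=m, d(cons)+5=i.

ymwqmi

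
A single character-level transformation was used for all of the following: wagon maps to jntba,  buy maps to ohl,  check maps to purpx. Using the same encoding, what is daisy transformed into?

Compare letters: w→j is +13, a→n is +13, g→t is +13 — a constant shift. It's a constant shift of +13 (ROT13).
For daisy: d+13=q, a+13=n, i+13=v, s+13=f, y+13=l.

qnvfl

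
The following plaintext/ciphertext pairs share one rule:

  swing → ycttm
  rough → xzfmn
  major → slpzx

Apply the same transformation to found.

The shift depends on letter class: consonant s→y is +6, but vowel i→t is +11. Two shifts are in play — +11 for a/e/i/o/u, +6 for every other letter.
For found: f(cons)+6=l, o(vowel)+11=z, u(vowel)+11=f, n(cons)+6=t, d(cons)+6=j.

lzftj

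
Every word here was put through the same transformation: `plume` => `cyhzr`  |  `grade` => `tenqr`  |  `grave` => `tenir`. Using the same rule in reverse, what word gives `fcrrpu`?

Every letter moves 13 places later in the alphabet, wrapping around z→a.
Decoding fcrrpu: f−13=s, c−13=p, r−13=e, r−13=e, p−13=c, u−13=h.

speech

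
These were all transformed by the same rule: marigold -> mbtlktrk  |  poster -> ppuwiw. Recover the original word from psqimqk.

profile

In marigold: m→m is +0, a→b is +1, r→t is +2, i→l is +3 — the shift increases by 1 each position. Letter i (0-indexed) is shifted by i+0, so successive shifts are 0, 1, 2, ….
Undoing it on psqimqk: p−0=p, s−1=r, q−2=o, i−3=f, m−4=i, q−5=l, k−6=e.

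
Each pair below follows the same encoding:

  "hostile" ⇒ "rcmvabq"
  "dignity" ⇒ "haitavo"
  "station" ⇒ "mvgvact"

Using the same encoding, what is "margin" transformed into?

This is an affine cipher: with a=0,…,z=25, each position x becomes (9x+6) mod 26.
On margin: m(12)→9·12+6≡10=k; a(0)→9·0+6≡6=g; r(17)→9·17+6≡3=d; g(6)→9·6+6≡8=i; i(8)→9·8+6≡0=a; n(13)→9·13+6≡19=t (all mod 26).

kgdiat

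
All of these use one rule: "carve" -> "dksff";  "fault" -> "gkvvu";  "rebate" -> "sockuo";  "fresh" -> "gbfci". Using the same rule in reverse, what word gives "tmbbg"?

scarf

Shifts by position in carve: pos 0: c→d (+1), pos 1: a→k (+10), pos 2: r→s (+1), pos 3: v→f (+10) — repeating every 2. A repeating key of period 2 is used — shifts +1, +10 over and over.
Decoding tmbbg: t−1=s, m−10=c, b−1=a, b−10=r, g−1=f.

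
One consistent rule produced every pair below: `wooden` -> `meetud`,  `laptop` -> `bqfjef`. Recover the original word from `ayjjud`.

Every letter moves 16 places later in the alphabet, wrapping around z→a.
Reversing it on ayjjud: a−16=k, y−16=i, j−16=t, j−16=t, u−16=e, d−16=n.

kitten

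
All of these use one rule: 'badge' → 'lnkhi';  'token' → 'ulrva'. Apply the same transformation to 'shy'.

foz

The output letters match the input read backwards, each shifted +7: badge reversed is egdab. The word is reversed, then every letter is shifted forward by 7.
Applying it to shy: reverse → yhs; then shift: y+7=f, h+7=o, s+7=z.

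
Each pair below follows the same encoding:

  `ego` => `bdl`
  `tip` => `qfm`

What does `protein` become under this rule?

Compare letters: e→b is +23, g→d is +23, o→l is +23 — a constant shift. It's a constant shift of +23 (ROT23).
On protein: p+23=m, r+23=o, o+23=l, t+23=q, e+23=b, i+23=f, n+23=k.

molqbfk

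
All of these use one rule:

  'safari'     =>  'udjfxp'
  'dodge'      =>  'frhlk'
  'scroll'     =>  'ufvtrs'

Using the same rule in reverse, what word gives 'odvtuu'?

In safari: s→u is +2, a→d is +3, f→j is +4, a→f is +5 — the shift increases by 1 each position. Each letter shifts forward by (position + 2), i.e. 2, 3, 4, … — the shift grows by one for each successive letter.
Reversing it on odvtuu: o−2=m, d−3=a, v−4=r, t−5=o, u−6=o, u−7=n.

maroon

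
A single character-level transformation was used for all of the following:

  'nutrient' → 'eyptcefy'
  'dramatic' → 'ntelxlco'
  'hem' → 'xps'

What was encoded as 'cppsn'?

The output letters match the input read backwards, each shifted +11: nutrient reversed is tneirtun. Two steps: reverse the string, then apply a Caesar shift of +11.
Reversing it on cppsn: shift back: c−11=r, p−11=e, p−11=e, s−11=h, n−11=c → reehc; then reverse → cheer.

cheer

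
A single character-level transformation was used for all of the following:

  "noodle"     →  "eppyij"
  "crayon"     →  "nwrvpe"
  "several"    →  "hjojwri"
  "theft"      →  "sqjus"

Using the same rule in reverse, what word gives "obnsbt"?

n(13)→e(4) and o(14)→p(15) fit y≡11x+17 (mod 26); the inverse of 11 mod 26 is 19. This is an affine cipher: with a=0,…,z=25, each position x becomes (11x+17) mod 26.
Undoing it on obnsbt: o(14)→19·(14−17)≡21=v; b(1)→19·(1−17)≡8=i; n(13)→19·(13−17)≡2=c; s(18)→19·(18−17)≡19=t; b(1)→19·(1−17)≡8=i; t(19)→19·(19−17)≡12=m (all mod 26).

victim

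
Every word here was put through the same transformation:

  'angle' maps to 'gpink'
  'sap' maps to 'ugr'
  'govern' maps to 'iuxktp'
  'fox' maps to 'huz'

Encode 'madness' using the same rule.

ogfpkuu

The shift depends on letter class: consonant n→p is +2, but vowel a→g is +6. Vowels shift forward by 6 and consonants shift forward by 2.
Applying it to madness: m(cons)+2=o, a(vowel)+6=g, d(cons)+2=f, n(cons)+2=p, e(vowel)+6=k, s(cons)+2=u, s(cons)+2=u.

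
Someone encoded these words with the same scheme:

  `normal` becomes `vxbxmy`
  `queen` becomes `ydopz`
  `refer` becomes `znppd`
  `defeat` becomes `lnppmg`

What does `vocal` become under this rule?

dxmlx

In normal: n→v is +8, o→x is +9, r→b is +10, m→x is +11 — the shift increases by 1 each position. Each letter shifts forward by (position + 8), i.e. 8, 9, 10, … — the shift grows by one for each successive letter.
For vocal: v+8=d, o+9=x, c+10=m, a+11=l, l+12=x.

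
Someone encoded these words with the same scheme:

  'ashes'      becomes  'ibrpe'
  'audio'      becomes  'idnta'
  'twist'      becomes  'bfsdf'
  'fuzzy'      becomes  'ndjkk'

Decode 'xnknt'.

peach

In ashes: a→i is +8, s→b is +9, h→r is +10, e→p is +11 — the shift increases by 1 each position. Letter i (0-indexed) is shifted by i+8, so successive shifts are 8, 9, 10, ….
Undoing it on xnknt: x−8=p, n−9=e, k−10=a, n−11=c, t−12=h.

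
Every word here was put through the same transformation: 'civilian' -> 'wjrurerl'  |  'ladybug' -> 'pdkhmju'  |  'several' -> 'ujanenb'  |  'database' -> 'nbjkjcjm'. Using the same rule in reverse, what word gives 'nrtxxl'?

The output letters match the input read backwards, each shifted +9: civilian reversed is nailivic. Two steps: reverse the string, then apply a Caesar shift of +9.
Reversing it on nrtxxl: shift back: n−9=e, r−9=i, t−9=k, x−9=o, x−9=o, l−9=c → eikooc; then reverse → cookie.

cookie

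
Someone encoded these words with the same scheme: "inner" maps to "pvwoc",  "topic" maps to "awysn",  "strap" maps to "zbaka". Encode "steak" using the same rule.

Letter i (0-indexed) is shifted by i+7, so successive shifts are 7, 8, 9, ….
For steak: s+7=z, t+8=b, e+9=n, a+10=k, k+11=v.

zbnkv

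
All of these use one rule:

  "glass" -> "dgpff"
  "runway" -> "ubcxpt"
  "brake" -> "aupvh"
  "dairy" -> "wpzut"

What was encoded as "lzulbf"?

circus

g(6)→d(3) and l(11)→g(6) fit y≡11x+15 (mod 26); the inverse of 11 mod 26 is 19. This is an affine cipher: with a=0,…,z=25, each position x becomes (11x+15) mod 26.
Undoing it on lzulbf: l(11)→19·(11−15)≡2=c; z(25)→19·(25−15)≡8=i; u(20)→19·(20−15)≡17=r; l(11)→19·(11−15)≡2=c; b(1)→19·(1−15)≡20=u; f(5)→19·(5−15)≡18=s (all mod 26).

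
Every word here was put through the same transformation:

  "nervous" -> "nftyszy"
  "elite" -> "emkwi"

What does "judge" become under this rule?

jvfji

In nervous: n→n is +0, e→f is +1, r→t is +2, v→y is +3 — the shift increases by 1 each position. Letter i (0-indexed) is shifted by i+0, so successive shifts are 0, 1, 2, ….
For judge: j+0=j, u+1=v, d+2=f, g+3=j, e+4=i.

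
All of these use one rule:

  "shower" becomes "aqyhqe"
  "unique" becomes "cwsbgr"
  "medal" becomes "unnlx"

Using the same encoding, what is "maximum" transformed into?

ujhtyha

Letter i (0-indexed) is shifted by i+8, so successive shifts are 8, 9, 10, ….
Applying it to maximum: m+8=u, a+9=j, x+10=h, i+11=t, m+12=y, u+13=h, m+14=a.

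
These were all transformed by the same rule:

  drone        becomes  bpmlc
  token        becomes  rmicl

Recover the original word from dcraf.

Compare letters: d→b is +24, r→p is +24, o→m is +24 — a constant shift. Each letter is shifted forward by 24 in the alphabet (a Caesar shift of +24).
Undoing it on dcraf: d−24=f, c−24=e, r−24=t, a−24=c, f−24=h.

fetch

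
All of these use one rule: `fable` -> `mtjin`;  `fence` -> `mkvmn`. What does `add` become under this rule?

lli

The output letters match the input read backwards, each shifted +8: fable reversed is elbaf. Read the word backwards and shift each letter +8.
For add: reverse → dda; then shift: d+8=l, d+8=l, a+8=i.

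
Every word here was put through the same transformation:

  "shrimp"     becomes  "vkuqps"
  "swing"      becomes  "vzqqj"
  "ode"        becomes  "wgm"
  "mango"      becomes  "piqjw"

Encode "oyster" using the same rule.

wbvwmu

The shift depends on letter class: consonant s→v is +3, but vowel i→q is +8. The rule splits by letter class: vowels +8, consonants +3.
For oyster: o(vowel)+8=w, y(cons)+3=b, s(cons)+3=v, t(cons)+3=w, e(vowel)+8=m, r(cons)+3=u.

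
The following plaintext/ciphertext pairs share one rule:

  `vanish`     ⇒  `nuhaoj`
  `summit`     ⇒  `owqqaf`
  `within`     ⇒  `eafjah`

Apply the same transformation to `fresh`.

Treating letters as 0–25, the rule is x ↦ 17x + 20 (mod 26).
Applying it to fresh: f(5)→17·5+20≡1=b; r(17)→17·17+20≡23=x; e(4)→17·4+20≡10=k; s(18)→17·18+20≡14=o; h(7)→17·7+20≡9=j (all mod 26).

bxkoj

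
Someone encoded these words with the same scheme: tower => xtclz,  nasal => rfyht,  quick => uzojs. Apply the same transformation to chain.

Each letter shifts forward by (position + 4), i.e. 4, 5, 6, … — the shift grows by one for each successive letter.
For chain: c+4=g, h+5=m, a+6=g, i+7=p, n+8=v.

gmgpv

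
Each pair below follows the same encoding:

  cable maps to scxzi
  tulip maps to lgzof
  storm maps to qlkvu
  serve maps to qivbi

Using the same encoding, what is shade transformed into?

qtcni

Each letter's alphabet position (a=0..z=25) is mapped through 21·x+2 mod 26 — an affine cipher.
Applying it to shade: s(18)→21·18+2≡16=q; h(7)→21·7+2≡19=t; a(0)→21·0+2≡2=c; d(3)→21·3+2≡13=n; e(4)→21·4+2≡8=i (all mod 26).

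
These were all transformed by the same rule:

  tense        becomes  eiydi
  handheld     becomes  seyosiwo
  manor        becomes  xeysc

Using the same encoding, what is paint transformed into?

The rule splits by letter class: vowels +4, consonants +11.
For paint: p(cons)+11=a, a(vowel)+4=e, i(vowel)+4=m, n(cons)+11=y, t(cons)+11=e.

aemye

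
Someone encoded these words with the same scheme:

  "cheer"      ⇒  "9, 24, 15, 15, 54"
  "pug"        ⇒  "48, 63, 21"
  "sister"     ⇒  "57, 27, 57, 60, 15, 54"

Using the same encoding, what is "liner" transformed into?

36, 27, 42, 15, 54

The formula is n = 3×(alphabet index, a=1).
Applying it to liner: l=12→36, i=9→27, n=14→42, e=5→15, r=18→54.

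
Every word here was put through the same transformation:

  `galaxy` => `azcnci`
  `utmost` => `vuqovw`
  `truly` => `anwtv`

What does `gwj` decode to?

The output letters match the input read backwards, each shifted +2: galaxy reversed is yxalag. Two steps: reverse the string, then apply a Caesar shift of +2.
Undoing it on gwj: shift back: g−2=e, w−2=u, j−2=h → euh; then reverse → hue.

hue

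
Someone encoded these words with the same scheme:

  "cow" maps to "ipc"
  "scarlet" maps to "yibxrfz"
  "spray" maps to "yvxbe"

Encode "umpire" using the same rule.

The shift depends on letter class: consonant c→i is +6, but vowel o→p is +1. Two shifts are in play — +1 for a/e/i/o/u, +6 for every other letter.
Applying it to umpire: u(vowel)+1=v, m(cons)+6=s, p(cons)+6=v, i(vowel)+1=j, r(cons)+6=x, e(vowel)+1=f.

vsvjxf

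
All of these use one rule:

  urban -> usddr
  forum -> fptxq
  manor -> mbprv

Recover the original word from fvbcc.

The shift increases by 1 at each position, starting from +0: 0, 1, 2, ….
Undoing it on fvbcc: f−0=f, v−1=u, b−2=z, c−3=z, c−4=y.

fuzzy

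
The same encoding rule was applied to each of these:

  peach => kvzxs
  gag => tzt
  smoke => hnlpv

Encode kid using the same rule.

prw

Each pair mirrors across the alphabet (p↔k, e↔v, a↔z): positions sum to 25. This is the alphabet-reversal cipher (Atbash): a becomes z, b becomes y, etc.
For kid: k↔p, i↔r, d↔w.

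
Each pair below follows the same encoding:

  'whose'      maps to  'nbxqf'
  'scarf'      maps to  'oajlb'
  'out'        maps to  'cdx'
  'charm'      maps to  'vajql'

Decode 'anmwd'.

under

The output letters match the input read backwards, each shifted +9: whose reversed is esohw. Read the word backwards and shift each letter +9.
Undoing it on anmwd: shift back: a−9=r, n−9=e, m−9=d, w−9=n, d−9=u → rednu; then reverse → under.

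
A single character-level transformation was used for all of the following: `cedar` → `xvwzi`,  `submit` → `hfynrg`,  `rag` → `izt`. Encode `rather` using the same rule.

izgsvi

Each pair mirrors across the alphabet (c↔x, e↔v, d↔w): positions sum to 25. This is the alphabet-reversal cipher (Atbash): a becomes z, b becomes y, etc.
Applying it to rather: r↔i, a↔z, t↔g, h↔s, e↔v, r↔i.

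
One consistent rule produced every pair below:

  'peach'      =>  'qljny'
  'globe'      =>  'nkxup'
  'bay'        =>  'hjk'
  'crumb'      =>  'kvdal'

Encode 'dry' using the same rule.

Read the word backwards and shift each letter +9.
For dry: reverse → yrd; then shift: y+9=h, r+9=a, d+9=m.

ham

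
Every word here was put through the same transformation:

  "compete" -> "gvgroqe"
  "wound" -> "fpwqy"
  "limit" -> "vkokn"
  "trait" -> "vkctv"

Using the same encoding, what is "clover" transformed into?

tgxqne

The output letters match the input read backwards, each shifted +2: compete reversed is etepmoc. The word is reversed, then every letter is shifted forward by 2.
Applying it to clover: reverse → revolc; then shift: r+2=t, e+2=g, v+2=x, o+2=q, l+2=n, c+2=e.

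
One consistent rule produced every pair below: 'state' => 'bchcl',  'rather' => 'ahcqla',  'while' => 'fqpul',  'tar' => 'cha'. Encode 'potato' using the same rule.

The shift depends on letter class: consonant s→b is +9, but vowel a→h is +7. Two shifts are in play — +7 for a/e/i/o/u, +9 for every other letter.
Applying it to potato: p(cons)+9=y, o(vowel)+7=v, t(cons)+9=c, a(vowel)+7=h, t(cons)+9=c, o(vowel)+7=v.

yvchcv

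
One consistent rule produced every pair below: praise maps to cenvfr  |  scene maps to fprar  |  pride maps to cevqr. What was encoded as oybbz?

Compare letters: p→c is +13, r→e is +13, a→n is +13 — a constant shift. Every letter moves 13 places later in the alphabet, wrapping around z→a.
Reversing it on oybbz: o−13=b, y−13=l, b−13=o, b−13=o, z−13=m.

bloom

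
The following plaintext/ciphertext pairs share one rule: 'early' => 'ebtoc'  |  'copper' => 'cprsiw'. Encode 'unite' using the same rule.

Letter i (0-indexed) is shifted by i+0, so successive shifts are 0, 1, 2, ….
Applying it to unite: u+0=u, n+1=o, i+2=k, t+3=w, e+4=i.

uokwi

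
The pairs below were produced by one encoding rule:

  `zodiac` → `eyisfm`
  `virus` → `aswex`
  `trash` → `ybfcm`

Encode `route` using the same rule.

Shifts by position in zodiac: pos 0: z→e (+5), pos 1: o→y (+10), pos 2: d→i (+5), pos 3: i→s (+10) — repeating every 2. A repeating key of period 2 is used — shifts +5, +10 over and over.
For route: r+5=w, o+10=y, u+5=z, t+10=d, e+5=j.

wyzdj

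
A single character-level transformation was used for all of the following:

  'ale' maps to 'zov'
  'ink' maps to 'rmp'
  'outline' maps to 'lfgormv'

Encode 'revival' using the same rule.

iverezo

Each pair mirrors across the alphabet (a↔z, l↔o, e↔v): positions sum to 25. This is the alphabet-reversal cipher (Atbash): a becomes z, b becomes y, etc.
On revival: r↔i, e↔v, v↔e, i↔r, v↔e, a↔z, l↔o.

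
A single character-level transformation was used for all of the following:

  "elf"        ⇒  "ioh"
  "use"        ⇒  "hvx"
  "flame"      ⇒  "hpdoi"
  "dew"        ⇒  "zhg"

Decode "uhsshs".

Two steps: reverse the string, then apply a Caesar shift of +3.
Reversing it on uhsshs: shift back: u−3=r, h−3=e, s−3=p, s−3=p, h−3=e, s−3=p → reppep; then reverse → pepper.

pepper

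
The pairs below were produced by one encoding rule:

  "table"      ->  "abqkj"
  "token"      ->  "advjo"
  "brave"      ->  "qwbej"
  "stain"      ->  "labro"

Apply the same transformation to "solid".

ldkru

Treating letters as 0–25, the rule is x ↦ 15x + 1 (mod 26).
For solid: s(18)→15·18+1≡11=l; o(14)→15·14+1≡3=d; l(11)→15·11+1≡10=k; i(8)→15·8+1≡17=r; d(3)→15·3+1≡20=u (all mod 26).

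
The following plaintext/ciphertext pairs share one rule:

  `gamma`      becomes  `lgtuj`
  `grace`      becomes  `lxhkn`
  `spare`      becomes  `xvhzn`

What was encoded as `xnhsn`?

In gamma: g→l is +5, a→g is +6, m→t is +7, m→u is +8 — the shift increases by 1 each position. The shift increases by 1 at each position, starting from +5: 5, 6, 7, ….
Decoding xnhsn: x−5=s, n−6=h, h−7=a, s−8=k, n−9=e.

shake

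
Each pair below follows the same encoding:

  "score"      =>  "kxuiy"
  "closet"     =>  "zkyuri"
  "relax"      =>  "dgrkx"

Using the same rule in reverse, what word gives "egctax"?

runway

Two steps: reverse the string, then apply a Caesar shift of +6.
Decoding egctax: shift back: e−6=y, g−6=a, c−6=w, t−6=n, a−6=u, x−6=r → yawnur; then reverse → runway.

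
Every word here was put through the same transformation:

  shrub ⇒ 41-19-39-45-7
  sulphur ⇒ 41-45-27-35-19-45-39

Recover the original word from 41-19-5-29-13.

shame

s(#19)→41 and h(#8)→19: differences scale by 2, so n = 2·pos + 3. With a=1..z=26, the number is 2·pos + 3.
Undoing it on 41-19-5-29-13: 41→(41−3)÷2=19=s, 19→(19−3)÷2=8=h, 5→(5−3)÷2=1=a, 29→(29−3)÷2=13=m, 13→(13−3)÷2=5=e.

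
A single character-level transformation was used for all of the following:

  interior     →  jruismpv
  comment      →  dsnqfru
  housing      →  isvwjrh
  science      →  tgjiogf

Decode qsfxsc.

The shifts repeat in a cycle of length 2: positions 0,1,… shift by +1, +4, then the pattern repeats.
Undoing it on qsfxsc: q−1=p, s−4=o, f−1=e, x−4=t, s−1=r, c−4=y.

poetry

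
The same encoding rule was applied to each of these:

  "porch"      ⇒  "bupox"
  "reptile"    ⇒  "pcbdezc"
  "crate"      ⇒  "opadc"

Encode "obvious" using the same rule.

p(15)→b(1) and o(14)→u(20) fit y≡7x+0 (mod 26); the inverse of 7 mod 26 is 15. Treating letters as 0–25, the rule is x ↦ 7x + 0 (mod 26).
Applying it to obvious: o(14)→7·14+0≡20=u; b(1)→7·1+0≡7=h; v(21)→7·21+0≡17=r; i(8)→7·8+0≡4=e; o(14)→7·14+0≡20=u; u(20)→7·20+0≡10=k; s(18)→7·18+0≡22=w (all mod 26).

uhreukw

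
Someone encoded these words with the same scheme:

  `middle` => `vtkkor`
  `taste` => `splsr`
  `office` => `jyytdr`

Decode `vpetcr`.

marine

Each letter's alphabet position (a=0..z=25) is mapped through 7·x+15 mod 26 — an affine cipher.
Reversing it on vpetcr: v(21)→15·(21−15)≡12=m; p(15)→15·(15−15)≡0=a; e(4)→15·(4−15)≡17=r; t(19)→15·(19−15)≡8=i; c(2)→15·(2−15)≡13=n; r(17)→15·(17−15)≡4=e (all mod 26).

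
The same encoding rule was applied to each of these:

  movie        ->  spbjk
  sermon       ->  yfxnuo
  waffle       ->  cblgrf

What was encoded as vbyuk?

paste

A repeating key of period 2 is used — shifts +6, +1 over and over.
Decoding vbyuk: v−6=p, b−1=a, y−6=s, u−1=t, k−6=e.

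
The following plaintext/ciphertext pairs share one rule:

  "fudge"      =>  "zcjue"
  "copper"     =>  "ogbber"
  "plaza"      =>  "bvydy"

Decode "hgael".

f(5)→z(25) and u(20)→c(2) fit y≡21x+24 (mod 26); the inverse of 21 mod 26 is 5. This is an affine cipher: with a=0,…,z=25, each position x becomes (21x+24) mod 26.
Decoding hgael: h(7)→5·(7−24)≡19=t; g(6)→5·(6−24)≡14=o; a(0)→5·(0−24)≡10=k; e(4)→5·(4−24)≡4=e; l(11)→5·(11−24)≡13=n (all mod 26).

token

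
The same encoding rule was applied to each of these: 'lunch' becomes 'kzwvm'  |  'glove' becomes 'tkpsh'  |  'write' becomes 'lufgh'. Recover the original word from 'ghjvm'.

l(11)→k(10) and u(20)→z(25) fit y≡19x+9 (mod 26); the inverse of 19 mod 26 is 11. Each letter's alphabet position (a=0..z=25) is mapped through 19·x+9 mod 26 — an affine cipher.
Reversing it on ghjvm: g(6)→11·(6−9)≡19=t; h(7)→11·(7−9)≡4=e; j(9)→11·(9−9)≡0=a; v(21)→11·(21−9)≡2=c; m(12)→11·(12−9)≡7=h (all mod 26).

teach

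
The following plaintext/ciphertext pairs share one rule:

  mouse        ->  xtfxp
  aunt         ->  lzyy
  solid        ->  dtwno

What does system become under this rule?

dddypr

Shifts by position in mouse: pos 0: m→x (+11), pos 1: o→t (+5), pos 2: u→f (+11), pos 3: s→x (+5) — repeating every 2. The shifts repeat in a cycle of length 2: positions 0,1,… shift by +11, +5, then the pattern repeats.
For system: s+11=d, y+5=d, s+11=d, t+5=y, e+11=p, m+5=r.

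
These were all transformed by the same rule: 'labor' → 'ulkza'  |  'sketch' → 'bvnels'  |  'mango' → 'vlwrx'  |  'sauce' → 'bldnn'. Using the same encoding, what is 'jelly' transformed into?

Shifts by position in labor: pos 0: l→u (+9), pos 1: a→l (+11), pos 2: b→k (+9), pos 3: o→z (+11) — repeating every 2. It's a Vigenère-style cipher with numeric key [9,11]: position i shifts by key[i mod 2].
For jelly: j+9=s, e+11=p, l+9=u, l+11=w, y+9=h.

spuwh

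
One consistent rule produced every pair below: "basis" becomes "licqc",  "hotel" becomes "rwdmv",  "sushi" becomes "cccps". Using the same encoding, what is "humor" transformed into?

rcwwb

Shifts by position in basis: pos 0: b→l (+10), pos 1: a→i (+8), pos 2: s→c (+10), pos 3: i→q (+8) — repeating every 2. The shifts repeat in a cycle of length 2: positions 0,1,… shift by +10, +8, then the pattern repeats.
Applying it to humor: h+10=r, u+8=c, m+10=w, o+8=w, r+10=b.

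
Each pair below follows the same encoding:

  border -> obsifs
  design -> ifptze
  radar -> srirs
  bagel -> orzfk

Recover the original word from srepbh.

ransom

b(1)→o(14) and o(14)→b(1) fit y≡23x+17 (mod 26); the inverse of 23 mod 26 is 17. Treating letters as 0–25, the rule is x ↦ 23x + 17 (mod 26).
Reversing it on srepbh: s(18)→17·(18−17)≡17=r; r(17)→17·(17−17)≡0=a; e(4)→17·(4−17)≡13=n; p(15)→17·(15−17)≡18=s; b(1)→17·(1−17)≡14=o; h(7)→17·(7−17)≡12=m (all mod 26).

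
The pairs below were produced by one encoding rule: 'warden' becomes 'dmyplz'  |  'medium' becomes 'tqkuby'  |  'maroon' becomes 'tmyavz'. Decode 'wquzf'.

penny

Shifts by position in warden: pos 0: w→d (+7), pos 1: a→m (+12), pos 2: r→y (+7), pos 3: d→p (+12) — repeating every 2. A repeating key of period 2 is used — shifts +7, +12 over and over.
Undoing it on wquzf: w−7=p, q−12=e, u−7=n, z−12=n, f−7=y.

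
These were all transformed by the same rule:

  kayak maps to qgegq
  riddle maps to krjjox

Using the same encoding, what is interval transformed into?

The output letters match the input read backwards, each shifted +6: kayak reversed is kayak. The word is reversed, then every letter is shifted forward by 6.
On interval: reverse → lavretni; then shift: l+6=r, a+6=g, v+6=b, r+6=x, e+6=k, t+6=z, n+6=t, i+6=o.

rgbxkzto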